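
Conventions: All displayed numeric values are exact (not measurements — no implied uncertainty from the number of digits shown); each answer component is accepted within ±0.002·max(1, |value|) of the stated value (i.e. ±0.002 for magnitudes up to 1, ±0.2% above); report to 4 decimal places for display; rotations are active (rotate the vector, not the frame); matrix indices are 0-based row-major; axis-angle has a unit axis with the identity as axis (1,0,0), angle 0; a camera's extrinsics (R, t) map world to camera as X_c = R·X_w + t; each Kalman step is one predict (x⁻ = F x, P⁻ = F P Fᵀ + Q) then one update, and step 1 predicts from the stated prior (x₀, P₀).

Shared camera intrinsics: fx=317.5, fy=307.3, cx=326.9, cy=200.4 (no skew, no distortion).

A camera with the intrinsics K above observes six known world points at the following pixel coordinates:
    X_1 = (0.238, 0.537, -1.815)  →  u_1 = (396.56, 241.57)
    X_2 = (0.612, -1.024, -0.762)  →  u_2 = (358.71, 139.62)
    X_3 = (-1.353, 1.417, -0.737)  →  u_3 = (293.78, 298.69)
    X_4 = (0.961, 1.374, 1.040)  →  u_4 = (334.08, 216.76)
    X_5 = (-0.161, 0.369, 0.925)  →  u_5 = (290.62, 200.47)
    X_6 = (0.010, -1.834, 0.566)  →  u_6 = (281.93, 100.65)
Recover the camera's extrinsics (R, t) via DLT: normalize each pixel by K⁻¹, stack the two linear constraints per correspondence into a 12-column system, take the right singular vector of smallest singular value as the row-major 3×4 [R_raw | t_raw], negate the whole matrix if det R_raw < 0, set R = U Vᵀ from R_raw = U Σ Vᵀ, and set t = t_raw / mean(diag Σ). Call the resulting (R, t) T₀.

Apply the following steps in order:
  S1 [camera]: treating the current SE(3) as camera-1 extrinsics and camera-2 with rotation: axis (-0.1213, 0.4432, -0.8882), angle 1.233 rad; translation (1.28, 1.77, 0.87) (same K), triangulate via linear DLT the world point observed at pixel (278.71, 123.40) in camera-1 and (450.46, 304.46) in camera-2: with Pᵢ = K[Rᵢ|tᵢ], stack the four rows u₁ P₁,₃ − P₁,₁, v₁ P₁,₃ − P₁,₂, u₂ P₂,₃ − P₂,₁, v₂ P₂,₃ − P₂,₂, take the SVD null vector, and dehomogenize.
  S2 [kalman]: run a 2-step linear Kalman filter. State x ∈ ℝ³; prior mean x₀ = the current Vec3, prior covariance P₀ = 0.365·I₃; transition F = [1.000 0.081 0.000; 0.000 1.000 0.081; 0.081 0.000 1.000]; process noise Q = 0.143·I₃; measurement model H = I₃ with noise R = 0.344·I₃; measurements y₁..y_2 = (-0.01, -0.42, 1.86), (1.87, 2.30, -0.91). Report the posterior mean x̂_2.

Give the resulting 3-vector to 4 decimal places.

result = (0.9401, 0.8538, 0.4318)

source (pnp_recover): camera pose = R=[0.7902 0.1719 -0.5882; -0.3841 0.8869 -0.2568; 0.4775 0.4288 0.7669], t=(-0.2000, -0.1499, 6.2805)
after S1 (triangulate): (0.1881, -1.2981, 1.2885)
after S2 (kf_track): (0.9401, 0.8538, 0.4318)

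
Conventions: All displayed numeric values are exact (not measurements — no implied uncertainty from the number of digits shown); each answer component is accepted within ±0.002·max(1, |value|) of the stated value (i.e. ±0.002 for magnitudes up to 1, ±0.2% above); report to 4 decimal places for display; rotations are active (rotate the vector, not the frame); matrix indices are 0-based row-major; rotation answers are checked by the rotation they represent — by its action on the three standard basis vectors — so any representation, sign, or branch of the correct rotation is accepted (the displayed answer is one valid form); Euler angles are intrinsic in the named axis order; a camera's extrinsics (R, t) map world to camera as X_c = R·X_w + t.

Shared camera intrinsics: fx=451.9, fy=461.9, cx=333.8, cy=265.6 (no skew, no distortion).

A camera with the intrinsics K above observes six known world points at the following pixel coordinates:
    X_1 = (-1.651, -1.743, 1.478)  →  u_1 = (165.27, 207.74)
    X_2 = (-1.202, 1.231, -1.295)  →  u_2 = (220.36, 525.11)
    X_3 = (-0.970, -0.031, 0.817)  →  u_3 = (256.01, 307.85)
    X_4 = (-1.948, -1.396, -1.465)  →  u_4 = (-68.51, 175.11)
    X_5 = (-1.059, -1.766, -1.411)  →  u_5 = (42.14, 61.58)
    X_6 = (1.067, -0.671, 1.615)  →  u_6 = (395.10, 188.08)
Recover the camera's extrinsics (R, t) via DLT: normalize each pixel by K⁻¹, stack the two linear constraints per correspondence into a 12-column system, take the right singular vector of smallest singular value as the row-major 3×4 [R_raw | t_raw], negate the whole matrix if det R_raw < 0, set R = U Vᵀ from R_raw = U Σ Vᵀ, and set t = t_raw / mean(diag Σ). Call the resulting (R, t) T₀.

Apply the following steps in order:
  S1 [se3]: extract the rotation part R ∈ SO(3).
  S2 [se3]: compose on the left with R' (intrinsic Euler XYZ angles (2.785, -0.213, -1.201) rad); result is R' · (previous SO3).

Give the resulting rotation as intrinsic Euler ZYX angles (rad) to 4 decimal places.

source (pnp_recover): camera pose = R=[0.8964 0.4362 0.0784; -0.4422 0.8923 0.0912; -0.0302 -0.1165 0.9927], t=(-0.0200, -0.0300, 4.0299)
after S1 (rot_of_se3): [0.8964 0.4362 0.0784; -0.4422 0.8923 0.0912; -0.0302 -0.1165 0.9927]
after S2 (compose_so3): [-0.0799 0.9919 -0.0990; 0.9498 0.0456 -0.3095; -0.3024 -0.1188 -0.9457]

rotation (euler_zyx) = (1.6547, 0.3073, -3.0167)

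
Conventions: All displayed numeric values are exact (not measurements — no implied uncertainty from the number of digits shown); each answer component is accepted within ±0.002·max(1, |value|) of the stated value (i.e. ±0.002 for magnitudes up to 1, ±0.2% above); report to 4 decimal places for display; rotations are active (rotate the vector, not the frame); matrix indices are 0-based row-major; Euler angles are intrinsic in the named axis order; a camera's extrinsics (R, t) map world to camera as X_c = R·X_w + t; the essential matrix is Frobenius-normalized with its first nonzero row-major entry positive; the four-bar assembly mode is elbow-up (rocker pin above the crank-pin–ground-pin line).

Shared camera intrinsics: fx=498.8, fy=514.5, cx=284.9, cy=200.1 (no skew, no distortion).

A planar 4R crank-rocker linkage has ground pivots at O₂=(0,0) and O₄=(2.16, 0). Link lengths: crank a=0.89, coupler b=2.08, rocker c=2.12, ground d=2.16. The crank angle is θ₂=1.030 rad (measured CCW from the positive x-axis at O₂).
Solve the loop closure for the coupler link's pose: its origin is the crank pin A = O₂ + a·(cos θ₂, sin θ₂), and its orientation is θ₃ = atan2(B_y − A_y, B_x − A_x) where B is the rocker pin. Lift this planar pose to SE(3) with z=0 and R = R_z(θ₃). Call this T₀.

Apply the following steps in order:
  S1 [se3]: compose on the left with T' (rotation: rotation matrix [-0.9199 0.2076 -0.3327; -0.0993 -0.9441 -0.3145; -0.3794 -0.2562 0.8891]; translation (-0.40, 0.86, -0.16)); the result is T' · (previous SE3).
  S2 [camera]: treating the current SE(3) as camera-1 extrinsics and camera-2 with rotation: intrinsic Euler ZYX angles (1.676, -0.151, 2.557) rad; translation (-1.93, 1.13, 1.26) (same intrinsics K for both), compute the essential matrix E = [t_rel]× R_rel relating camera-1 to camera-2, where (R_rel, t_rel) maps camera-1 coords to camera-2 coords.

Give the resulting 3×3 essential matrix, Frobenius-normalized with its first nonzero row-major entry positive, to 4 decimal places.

matrix = [0.4375 0.3042 -0.0514; 0.5236 -0.3997 -0.0863; 0.1578 0.4972 -0.0060]

source (fourbar_fk): coupler pose = R=[0.7593 -0.6507 0.0000; 0.6507 0.7593 0.0000; 0.0000 0.0000 1.0000], t=(0.4582, 0.7630, 0.0000)
after S1 (compose_se3): R=[-0.5634 0.7562 -0.3327; -0.6897 -0.6522 -0.3145; -0.4548 0.0523 0.8891], t=(-0.6631, 0.0942, -0.5293)
after S2 (essential): [0.4375 0.3042 -0.0514; 0.5236 -0.3997 -0.0863; 0.1578 0.4972 -0.0060]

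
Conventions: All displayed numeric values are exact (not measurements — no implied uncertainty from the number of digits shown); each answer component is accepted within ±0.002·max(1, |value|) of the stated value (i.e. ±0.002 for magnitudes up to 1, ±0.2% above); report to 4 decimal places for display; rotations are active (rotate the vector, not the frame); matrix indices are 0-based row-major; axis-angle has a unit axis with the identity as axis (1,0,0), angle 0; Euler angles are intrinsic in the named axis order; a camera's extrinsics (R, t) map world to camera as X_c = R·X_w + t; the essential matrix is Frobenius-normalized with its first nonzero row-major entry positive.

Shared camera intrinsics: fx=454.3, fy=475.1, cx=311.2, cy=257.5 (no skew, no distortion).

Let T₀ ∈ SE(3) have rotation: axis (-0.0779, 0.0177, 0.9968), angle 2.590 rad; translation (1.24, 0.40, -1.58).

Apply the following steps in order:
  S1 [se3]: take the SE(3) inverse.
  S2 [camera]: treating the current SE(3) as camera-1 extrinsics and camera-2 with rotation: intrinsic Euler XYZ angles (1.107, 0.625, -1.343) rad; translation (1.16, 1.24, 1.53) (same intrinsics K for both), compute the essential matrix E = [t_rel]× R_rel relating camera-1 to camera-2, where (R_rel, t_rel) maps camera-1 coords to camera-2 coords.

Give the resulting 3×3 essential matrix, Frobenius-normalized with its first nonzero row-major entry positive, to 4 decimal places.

matrix = [0.5098 0.3303 0.2782; -0.1726 -0.0727 -0.1507; 0.0498 0.4338 -0.5524]

after S1 (invert_se3): R=[-0.8404 0.5198 -0.1531; -0.5249 -0.8511 -0.0082; -0.1345 0.0735 0.9882], t=(0.5924, 0.9785, 1.6987)
after S2 (essential): [0.5098 0.3303 0.2782; -0.1726 -0.0727 -0.1507; 0.0498 0.4338 -0.5524]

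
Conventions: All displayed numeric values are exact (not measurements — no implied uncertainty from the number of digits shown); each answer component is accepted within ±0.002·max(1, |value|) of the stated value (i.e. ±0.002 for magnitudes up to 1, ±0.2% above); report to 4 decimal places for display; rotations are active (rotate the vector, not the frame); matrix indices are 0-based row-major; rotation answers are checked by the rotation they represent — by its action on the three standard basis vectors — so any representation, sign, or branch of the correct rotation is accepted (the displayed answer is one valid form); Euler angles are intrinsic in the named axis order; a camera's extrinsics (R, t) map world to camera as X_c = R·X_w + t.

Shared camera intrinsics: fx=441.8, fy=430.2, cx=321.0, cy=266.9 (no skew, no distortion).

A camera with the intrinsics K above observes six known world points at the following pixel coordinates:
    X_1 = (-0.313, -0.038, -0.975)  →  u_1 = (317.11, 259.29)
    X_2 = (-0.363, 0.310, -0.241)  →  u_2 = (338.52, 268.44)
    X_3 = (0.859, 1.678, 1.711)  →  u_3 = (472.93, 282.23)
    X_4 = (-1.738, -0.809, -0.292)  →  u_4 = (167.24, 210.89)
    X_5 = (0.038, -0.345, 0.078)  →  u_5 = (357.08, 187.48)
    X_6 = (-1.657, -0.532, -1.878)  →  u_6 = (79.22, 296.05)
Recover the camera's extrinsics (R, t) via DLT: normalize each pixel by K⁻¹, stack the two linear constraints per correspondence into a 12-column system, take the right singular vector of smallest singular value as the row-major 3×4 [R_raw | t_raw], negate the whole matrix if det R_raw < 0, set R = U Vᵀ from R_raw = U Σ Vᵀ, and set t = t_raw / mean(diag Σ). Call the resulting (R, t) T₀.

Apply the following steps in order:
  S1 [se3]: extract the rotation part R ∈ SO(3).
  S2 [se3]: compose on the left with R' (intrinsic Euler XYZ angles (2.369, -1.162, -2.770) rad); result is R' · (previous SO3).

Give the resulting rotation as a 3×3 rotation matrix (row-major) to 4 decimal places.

rotation (matrix) = ((-0.1344, -0.2459, -0.9599), (0.7326, 0.6276, -0.2634), (0.6673, -0.7386, 0.0958))

source (pnp_recover): camera pose = R=[0.9169 0.3638 0.1643; -0.2941 0.8939 -0.3382; -0.2699 0.2617 0.9266], t=(0.4300, -0.4500, 4.3398)
after S1 (rot_of_se3): [0.9169 0.3638 0.1643; -0.2941 0.8939 -0.3382; -0.2699 0.2617 0.9266]
after S2 (compose_so3): [-0.1344 -0.2459 -0.9599; 0.7326 0.6276 -0.2634; 0.6673 -0.7386 0.0958]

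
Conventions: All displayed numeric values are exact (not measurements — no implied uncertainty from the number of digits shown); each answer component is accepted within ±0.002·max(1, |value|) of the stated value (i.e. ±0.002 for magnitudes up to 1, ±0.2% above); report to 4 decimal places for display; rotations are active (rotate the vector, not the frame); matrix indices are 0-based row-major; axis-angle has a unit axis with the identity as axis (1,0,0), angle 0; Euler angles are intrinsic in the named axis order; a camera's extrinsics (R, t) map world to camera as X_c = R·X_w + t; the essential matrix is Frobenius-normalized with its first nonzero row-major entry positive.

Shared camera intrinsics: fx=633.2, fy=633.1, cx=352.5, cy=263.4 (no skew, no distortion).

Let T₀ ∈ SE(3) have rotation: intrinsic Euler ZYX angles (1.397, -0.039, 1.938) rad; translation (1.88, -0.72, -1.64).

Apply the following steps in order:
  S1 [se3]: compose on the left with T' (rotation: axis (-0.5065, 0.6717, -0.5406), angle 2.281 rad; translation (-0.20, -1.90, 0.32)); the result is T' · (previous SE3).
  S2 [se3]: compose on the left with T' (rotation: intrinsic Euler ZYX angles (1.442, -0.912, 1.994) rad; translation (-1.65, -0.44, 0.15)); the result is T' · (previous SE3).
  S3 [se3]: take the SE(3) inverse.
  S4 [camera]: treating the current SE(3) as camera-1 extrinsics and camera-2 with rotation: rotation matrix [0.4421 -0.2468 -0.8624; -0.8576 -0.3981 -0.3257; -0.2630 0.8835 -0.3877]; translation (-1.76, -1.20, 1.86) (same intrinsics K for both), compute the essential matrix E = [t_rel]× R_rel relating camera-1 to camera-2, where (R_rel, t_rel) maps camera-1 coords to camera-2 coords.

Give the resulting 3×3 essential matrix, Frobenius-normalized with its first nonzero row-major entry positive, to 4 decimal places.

matrix = [0.6142 -0.3317 0.0986; 0.3053 0.4710 -0.4024; -0.1167 -0.0771 0.0808]

after S1 (compose_se3): R=[-0.1516 0.8325 -0.5328; -0.0844 -0.5480 -0.8322; -0.9848 -0.0812 0.1534], t=(-2.0965, -3.4406, 1.1987)
after S2 (compose_se3): R=[-0.9701 -0.1838 -0.1587; -0.2291 0.9095 0.3469; 0.0805 0.3729 -0.9244], t=(-1.7636, 1.1744, -3.7296)
after S3 (invert_se3): R=[-0.9701 -0.2291 0.0805; -0.1838 0.9095 0.3729; -0.1587 0.3469 -0.9244], t=(-1.1414, -0.0016, -4.1347)
after S4 (essential): [0.6142 -0.3317 0.0986; 0.3053 0.4710 -0.4024; -0.1167 -0.0771 0.0808]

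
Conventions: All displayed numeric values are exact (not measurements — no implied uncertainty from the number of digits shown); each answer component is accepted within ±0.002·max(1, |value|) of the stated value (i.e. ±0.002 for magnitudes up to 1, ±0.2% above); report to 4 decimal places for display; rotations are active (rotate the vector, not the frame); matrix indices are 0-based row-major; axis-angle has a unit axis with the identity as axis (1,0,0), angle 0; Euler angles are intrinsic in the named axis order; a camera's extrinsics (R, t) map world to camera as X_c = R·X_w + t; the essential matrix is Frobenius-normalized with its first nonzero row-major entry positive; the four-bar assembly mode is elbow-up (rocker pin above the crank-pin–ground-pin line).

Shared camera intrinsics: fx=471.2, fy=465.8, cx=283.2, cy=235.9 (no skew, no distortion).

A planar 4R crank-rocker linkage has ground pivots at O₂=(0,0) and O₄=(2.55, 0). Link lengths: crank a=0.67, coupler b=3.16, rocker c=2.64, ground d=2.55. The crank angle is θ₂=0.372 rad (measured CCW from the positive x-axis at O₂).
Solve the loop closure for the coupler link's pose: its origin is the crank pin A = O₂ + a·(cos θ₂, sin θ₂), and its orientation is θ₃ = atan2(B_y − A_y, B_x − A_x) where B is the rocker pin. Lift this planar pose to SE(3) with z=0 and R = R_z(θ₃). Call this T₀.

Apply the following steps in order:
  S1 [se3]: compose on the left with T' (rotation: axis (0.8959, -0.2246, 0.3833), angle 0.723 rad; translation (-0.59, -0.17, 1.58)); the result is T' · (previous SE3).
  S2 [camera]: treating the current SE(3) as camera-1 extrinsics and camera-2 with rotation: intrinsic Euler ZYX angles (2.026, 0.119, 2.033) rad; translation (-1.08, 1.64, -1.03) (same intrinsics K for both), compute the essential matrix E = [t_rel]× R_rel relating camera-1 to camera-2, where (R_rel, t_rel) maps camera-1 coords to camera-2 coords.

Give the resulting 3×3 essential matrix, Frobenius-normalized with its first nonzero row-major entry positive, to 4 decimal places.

matrix = [0.0200 0.1257 0.2122; -0.4176 0.4991 -0.2765; -0.0427 -0.3497 -0.5610]

source (fourbar_fk): coupler pose = R=[0.6531 -0.7572 0.0000; 0.7572 0.6531 0.0000; 0.0000 0.0000 1.0000], t=(0.6242, 0.2435, 0.0000)
after S1 (compose_se3): R=[0.3907 -0.9184 -0.0627; 0.7101 0.3441 -0.6143; 0.5857 0.1955 0.7866], t=(-0.0707, 0.1426, 1.8655)
after S2 (essential): [0.0200 0.1257 0.2122; -0.4176 0.4991 -0.2765; -0.0427 -0.3497 -0.5610]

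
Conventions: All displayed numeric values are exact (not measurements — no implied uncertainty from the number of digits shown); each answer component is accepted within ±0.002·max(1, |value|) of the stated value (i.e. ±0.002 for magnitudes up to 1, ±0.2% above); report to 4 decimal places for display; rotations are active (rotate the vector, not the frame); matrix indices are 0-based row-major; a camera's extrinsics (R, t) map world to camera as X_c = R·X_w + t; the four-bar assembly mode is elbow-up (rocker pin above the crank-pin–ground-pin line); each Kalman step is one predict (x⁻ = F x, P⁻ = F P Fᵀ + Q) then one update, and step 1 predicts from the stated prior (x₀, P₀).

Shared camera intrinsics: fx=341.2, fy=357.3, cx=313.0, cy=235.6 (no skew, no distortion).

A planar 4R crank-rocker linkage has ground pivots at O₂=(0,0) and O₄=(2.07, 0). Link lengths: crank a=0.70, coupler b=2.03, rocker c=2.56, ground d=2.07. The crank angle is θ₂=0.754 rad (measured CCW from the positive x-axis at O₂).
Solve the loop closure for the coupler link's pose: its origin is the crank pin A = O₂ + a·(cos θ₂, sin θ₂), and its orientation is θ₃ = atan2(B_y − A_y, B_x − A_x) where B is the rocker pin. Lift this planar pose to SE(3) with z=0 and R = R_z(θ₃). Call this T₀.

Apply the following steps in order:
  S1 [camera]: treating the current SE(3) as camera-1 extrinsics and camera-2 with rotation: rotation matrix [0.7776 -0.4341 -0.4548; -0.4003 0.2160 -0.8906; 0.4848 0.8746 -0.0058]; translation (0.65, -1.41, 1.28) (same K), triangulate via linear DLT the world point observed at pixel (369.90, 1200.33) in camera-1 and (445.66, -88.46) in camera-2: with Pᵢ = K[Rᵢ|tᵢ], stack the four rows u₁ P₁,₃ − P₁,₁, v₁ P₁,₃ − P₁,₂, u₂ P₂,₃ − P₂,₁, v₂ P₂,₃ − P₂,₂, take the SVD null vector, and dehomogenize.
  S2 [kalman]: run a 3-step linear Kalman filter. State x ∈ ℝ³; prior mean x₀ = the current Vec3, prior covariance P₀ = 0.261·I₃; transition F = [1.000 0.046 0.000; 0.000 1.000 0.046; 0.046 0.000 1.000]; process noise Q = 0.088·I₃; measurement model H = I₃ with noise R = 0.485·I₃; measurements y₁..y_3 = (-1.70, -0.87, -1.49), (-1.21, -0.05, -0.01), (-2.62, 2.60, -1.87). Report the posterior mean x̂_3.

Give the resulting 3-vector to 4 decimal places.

result = (-1.1091, 0.9275, -0.7267)

source (fourbar_fk): coupler pose = R=[0.3266 -0.9451 0.0000; 0.9451 0.3266 0.0000; 0.0000 0.0000 1.0000], t=(0.5103, 0.4792, 0.0000)
after S1 (triangulate): (1.7005, 0.9705, 0.8901)
after S2 (kf_track): (-1.1091, 0.9275, -0.7267)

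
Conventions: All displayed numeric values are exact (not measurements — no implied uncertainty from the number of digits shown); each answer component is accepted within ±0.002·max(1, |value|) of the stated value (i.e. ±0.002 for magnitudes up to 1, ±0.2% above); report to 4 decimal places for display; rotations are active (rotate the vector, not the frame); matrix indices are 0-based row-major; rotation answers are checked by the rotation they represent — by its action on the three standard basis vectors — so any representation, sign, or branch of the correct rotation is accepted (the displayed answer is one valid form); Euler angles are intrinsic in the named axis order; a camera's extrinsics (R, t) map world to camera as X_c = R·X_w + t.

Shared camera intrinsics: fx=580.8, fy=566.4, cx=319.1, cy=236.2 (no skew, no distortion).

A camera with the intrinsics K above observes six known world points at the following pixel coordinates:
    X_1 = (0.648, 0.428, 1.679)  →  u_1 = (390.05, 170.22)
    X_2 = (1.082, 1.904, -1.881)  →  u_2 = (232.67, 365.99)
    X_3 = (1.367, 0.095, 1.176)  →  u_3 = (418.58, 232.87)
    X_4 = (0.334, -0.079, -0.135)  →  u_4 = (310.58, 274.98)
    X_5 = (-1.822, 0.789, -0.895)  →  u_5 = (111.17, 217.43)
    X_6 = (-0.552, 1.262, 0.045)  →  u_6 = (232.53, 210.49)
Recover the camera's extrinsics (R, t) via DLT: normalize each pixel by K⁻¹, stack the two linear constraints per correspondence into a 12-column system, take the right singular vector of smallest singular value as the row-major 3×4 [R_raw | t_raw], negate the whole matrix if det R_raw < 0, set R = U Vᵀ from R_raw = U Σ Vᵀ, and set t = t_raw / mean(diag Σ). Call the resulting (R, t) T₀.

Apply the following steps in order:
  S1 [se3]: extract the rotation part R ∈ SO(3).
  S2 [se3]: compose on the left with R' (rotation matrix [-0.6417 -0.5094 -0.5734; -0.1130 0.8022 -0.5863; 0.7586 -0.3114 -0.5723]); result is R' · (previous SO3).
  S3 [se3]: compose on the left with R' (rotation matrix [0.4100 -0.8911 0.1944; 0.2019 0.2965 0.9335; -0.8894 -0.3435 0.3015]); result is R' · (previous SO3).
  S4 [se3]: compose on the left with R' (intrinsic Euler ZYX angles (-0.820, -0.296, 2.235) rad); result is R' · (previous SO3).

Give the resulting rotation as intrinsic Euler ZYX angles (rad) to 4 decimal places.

source (pnp_recover): camera pose = R=[0.7266 -0.3928 0.5637; 0.5564 -0.1448 -0.8182; 0.4030 0.9082 0.1133], t=(-0.3000, 0.1701, 6.9309)
after S1 (rot_of_se3): [0.7266 -0.3928 0.5637; 0.5564 -0.1448 -0.8182; 0.4030 0.9082 0.1133]
after S2 (compose_so3): [-0.9808 -0.1949 -0.0098; 0.1280 -0.6042 -0.7865; 0.1473 -0.7726 0.6176]
after S3 (compose_so3): [-0.4875 0.3084 0.8168; -0.0225 -0.9397 0.3413; 0.8728 0.1480 0.4651]
after S4 (compose_so3): [-0.6999 0.7049 0.1150; -0.2369 -0.0772 -0.9684; -0.6738 -0.7050 0.2211]

rotation (euler_zyx) = (-2.8151, 0.7394, -1.2669)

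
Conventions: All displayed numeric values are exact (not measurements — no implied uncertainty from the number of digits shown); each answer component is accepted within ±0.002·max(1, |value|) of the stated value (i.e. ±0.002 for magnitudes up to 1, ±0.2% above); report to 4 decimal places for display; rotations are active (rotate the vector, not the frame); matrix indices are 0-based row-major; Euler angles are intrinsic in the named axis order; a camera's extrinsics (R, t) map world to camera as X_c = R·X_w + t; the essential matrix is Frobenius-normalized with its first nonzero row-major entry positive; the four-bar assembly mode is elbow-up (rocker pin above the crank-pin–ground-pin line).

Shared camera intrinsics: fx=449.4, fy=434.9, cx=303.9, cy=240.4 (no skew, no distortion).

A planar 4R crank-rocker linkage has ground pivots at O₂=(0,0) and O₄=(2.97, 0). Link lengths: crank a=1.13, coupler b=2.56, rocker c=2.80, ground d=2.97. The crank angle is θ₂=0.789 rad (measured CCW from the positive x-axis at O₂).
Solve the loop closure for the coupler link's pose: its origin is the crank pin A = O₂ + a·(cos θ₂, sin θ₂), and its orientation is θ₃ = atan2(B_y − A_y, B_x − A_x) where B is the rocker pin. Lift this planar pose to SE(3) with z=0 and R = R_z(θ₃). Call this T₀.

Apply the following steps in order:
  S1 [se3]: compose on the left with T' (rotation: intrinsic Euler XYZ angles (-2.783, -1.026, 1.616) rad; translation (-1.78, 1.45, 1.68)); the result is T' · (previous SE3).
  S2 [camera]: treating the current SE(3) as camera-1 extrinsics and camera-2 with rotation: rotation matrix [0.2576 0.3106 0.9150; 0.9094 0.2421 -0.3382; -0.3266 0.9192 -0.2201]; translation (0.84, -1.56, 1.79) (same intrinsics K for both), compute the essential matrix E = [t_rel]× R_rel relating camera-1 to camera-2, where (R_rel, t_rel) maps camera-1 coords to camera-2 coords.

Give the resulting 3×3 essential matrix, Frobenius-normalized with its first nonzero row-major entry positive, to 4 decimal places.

matrix = [0.0169 0.4728 0.4595; 0.0107 -0.1902 -0.1707; 0.6096 -0.2553 0.2507]

source (fourbar_fk): coupler pose = R=[0.6478 -0.7618 0.0000; 0.7618 0.6478 0.0000; 0.0000 0.0000 1.0000], t=(0.7961, 0.8019, 0.0000)
after S1 (compose_se3): R=[-0.4096 -0.3175 -0.8552; -0.8109 0.5561 0.1819; 0.4179 0.7680 -0.4853], t=(-2.2138, 0.4879, 2.0839)
after S2 (essential): [0.0169 0.4728 0.4595; 0.0107 -0.1902 -0.1707; 0.6096 -0.2553 0.2507]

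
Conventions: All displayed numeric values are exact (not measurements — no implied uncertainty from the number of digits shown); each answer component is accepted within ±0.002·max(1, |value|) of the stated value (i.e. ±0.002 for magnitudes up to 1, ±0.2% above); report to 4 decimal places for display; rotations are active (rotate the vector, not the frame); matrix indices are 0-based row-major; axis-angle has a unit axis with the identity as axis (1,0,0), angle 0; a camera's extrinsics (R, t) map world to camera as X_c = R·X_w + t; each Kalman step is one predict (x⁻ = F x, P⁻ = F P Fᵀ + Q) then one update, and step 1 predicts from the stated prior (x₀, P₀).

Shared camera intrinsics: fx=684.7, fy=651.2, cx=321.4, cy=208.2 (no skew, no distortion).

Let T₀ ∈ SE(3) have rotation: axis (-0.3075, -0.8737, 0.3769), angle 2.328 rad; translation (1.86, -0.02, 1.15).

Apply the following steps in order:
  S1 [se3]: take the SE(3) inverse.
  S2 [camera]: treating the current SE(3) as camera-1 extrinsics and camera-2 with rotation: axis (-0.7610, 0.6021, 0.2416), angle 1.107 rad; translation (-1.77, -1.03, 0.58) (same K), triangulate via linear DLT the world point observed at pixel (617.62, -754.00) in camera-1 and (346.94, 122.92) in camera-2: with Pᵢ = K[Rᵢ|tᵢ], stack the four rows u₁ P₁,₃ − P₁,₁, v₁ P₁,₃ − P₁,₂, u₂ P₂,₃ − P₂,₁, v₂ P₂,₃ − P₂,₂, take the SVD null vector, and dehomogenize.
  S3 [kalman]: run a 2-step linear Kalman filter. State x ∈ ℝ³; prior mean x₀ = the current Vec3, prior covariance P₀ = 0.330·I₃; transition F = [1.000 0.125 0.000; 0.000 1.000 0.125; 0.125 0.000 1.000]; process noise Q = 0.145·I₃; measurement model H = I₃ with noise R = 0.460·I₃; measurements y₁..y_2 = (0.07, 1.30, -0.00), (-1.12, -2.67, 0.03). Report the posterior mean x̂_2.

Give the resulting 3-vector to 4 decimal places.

result = (-0.3117, -0.9838, 0.4317)

after S1 (invert_se3): R=[-0.5274 0.7271 0.4395; 0.1793 0.6009 -0.7790; -0.8305 -0.3320 -0.4472], t=(0.4900, 0.5744, 2.0524)
after S2 (triangulate): (1.0165, -0.5969, 1.7197)
after S3 (kf_track): (-0.3117, -0.9838, 0.4317)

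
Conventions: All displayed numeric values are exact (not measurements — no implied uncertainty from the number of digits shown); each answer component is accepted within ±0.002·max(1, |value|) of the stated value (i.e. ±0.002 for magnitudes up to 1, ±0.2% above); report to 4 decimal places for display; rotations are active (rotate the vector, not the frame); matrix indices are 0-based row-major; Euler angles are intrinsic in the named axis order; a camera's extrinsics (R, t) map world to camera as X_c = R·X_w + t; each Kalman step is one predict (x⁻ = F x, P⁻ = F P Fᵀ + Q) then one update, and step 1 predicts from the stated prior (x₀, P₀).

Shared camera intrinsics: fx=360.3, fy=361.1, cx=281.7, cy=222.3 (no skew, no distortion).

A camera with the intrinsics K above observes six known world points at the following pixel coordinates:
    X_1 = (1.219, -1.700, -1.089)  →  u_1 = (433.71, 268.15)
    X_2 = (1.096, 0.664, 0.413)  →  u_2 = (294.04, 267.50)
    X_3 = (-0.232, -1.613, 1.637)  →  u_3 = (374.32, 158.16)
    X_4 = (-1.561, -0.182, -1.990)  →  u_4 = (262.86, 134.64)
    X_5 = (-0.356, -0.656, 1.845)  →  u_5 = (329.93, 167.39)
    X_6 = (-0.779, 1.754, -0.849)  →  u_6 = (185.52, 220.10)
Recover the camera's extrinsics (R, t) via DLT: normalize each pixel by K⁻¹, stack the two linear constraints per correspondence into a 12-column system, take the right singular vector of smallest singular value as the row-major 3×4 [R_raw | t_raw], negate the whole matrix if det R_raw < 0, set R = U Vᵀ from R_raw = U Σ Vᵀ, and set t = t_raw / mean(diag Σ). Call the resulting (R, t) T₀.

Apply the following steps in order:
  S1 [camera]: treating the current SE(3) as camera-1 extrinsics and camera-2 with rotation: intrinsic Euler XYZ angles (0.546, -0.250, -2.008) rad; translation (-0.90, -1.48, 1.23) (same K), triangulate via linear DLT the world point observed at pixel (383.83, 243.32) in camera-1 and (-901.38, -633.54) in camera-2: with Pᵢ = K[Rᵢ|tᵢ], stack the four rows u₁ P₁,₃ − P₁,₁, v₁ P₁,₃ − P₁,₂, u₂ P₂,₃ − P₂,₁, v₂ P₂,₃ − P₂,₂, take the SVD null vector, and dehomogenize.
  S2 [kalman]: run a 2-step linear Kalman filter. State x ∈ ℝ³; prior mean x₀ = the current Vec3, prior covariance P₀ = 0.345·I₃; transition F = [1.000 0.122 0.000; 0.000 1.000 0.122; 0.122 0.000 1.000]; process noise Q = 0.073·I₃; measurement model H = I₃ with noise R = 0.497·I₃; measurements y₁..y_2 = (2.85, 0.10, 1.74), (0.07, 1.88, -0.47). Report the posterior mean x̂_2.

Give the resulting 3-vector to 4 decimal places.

source (pnp_recover): camera pose = R=[0.3726 -0.9214 0.1107; 0.8983 0.3282 -0.2920; 0.2327 0.2083 0.9500], t=(0.4100, -0.1600, 6.5801)
after S1 (triangulate): (1.0520, -1.1645, 0.0570)
after S2 (kf_track): (1.1653, 0.3722, 0.5839)

result = (1.1653, 0.3722, 0.5839)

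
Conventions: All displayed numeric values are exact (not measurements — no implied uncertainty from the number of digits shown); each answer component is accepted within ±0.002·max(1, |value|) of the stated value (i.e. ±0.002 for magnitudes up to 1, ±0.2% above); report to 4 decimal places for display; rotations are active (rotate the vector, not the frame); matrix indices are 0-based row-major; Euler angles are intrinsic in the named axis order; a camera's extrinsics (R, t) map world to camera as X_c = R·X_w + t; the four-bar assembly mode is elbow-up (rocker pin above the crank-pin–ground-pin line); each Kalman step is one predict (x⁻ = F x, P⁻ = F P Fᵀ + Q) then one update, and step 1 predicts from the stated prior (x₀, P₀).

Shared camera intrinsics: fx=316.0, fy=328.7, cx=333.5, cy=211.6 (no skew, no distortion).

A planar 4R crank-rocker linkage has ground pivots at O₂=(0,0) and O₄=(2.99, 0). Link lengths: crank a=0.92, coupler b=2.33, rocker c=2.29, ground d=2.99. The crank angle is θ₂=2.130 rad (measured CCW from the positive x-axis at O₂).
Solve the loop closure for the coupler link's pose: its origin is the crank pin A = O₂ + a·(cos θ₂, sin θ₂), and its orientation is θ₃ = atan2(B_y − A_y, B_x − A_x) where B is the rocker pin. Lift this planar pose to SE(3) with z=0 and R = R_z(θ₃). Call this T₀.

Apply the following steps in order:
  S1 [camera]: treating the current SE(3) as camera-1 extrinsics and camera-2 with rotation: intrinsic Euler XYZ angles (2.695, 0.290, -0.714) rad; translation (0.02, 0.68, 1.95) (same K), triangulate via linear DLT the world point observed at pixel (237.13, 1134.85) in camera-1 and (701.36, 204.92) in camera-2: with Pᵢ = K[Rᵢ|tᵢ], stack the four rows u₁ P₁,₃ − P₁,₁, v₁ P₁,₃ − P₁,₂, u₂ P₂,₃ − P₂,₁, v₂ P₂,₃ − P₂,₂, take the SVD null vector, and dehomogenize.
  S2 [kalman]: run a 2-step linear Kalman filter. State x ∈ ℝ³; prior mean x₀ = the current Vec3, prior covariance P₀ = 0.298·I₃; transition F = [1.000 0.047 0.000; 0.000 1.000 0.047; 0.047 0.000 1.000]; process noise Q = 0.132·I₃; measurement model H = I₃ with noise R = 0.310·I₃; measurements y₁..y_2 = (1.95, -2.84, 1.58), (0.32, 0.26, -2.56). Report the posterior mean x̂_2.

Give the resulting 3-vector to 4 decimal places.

source (fourbar_fk): coupler pose = R=[0.8952 -0.4456 0.0000; 0.4456 0.8952 0.0000; 0.0000 0.0000 1.0000], t=(-0.4881, 0.7799, 0.0000)
after S1 (triangulate): (1.0623, 1.7191, 0.9941)
after S2 (kf_track): (0.9020, -0.3317, -0.5885)

result = (0.9020, -0.3317, -0.5885)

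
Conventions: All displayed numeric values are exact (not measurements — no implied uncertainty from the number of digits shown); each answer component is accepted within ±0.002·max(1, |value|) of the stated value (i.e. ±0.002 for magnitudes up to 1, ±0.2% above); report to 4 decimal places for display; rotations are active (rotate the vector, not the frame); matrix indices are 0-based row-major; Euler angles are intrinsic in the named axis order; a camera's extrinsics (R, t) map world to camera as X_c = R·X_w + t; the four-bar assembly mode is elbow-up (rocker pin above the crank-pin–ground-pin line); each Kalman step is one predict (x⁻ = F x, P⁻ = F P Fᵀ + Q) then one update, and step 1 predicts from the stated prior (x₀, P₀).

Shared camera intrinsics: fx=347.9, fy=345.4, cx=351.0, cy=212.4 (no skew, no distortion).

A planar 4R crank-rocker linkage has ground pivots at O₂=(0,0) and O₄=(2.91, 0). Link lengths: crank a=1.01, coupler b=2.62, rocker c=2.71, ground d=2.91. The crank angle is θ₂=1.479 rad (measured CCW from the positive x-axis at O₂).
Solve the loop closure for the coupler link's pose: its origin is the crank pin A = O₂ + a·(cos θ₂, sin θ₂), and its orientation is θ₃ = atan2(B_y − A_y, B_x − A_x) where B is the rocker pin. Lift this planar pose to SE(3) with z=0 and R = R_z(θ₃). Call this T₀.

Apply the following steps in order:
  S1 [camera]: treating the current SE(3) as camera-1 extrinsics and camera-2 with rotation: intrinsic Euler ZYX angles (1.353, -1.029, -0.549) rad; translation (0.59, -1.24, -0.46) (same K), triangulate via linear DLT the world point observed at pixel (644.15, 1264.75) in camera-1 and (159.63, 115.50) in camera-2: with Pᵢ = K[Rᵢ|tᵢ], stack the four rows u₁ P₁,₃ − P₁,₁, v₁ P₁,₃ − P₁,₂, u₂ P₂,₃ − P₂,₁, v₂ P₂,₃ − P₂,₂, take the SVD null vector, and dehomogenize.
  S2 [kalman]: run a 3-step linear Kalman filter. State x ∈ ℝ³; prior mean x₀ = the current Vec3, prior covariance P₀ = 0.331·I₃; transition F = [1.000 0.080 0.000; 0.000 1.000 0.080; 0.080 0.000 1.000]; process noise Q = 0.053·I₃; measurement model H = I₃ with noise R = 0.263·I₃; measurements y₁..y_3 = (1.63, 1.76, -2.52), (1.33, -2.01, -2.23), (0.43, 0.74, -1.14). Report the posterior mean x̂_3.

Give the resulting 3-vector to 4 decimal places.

result = (1.0832, 0.0957, -1.3322)

source (fourbar_fk): coupler pose = R=[0.7918 -0.6108 0.0000; 0.6108 0.7918 0.0000; 0.0000 0.0000 1.0000], t=(0.0926, 1.0057, 0.0000)
after S1 (triangulate): (1.6808, 1.0379, 0.9368)
after S2 (kf_track): (1.0832, 0.0957, -1.3322)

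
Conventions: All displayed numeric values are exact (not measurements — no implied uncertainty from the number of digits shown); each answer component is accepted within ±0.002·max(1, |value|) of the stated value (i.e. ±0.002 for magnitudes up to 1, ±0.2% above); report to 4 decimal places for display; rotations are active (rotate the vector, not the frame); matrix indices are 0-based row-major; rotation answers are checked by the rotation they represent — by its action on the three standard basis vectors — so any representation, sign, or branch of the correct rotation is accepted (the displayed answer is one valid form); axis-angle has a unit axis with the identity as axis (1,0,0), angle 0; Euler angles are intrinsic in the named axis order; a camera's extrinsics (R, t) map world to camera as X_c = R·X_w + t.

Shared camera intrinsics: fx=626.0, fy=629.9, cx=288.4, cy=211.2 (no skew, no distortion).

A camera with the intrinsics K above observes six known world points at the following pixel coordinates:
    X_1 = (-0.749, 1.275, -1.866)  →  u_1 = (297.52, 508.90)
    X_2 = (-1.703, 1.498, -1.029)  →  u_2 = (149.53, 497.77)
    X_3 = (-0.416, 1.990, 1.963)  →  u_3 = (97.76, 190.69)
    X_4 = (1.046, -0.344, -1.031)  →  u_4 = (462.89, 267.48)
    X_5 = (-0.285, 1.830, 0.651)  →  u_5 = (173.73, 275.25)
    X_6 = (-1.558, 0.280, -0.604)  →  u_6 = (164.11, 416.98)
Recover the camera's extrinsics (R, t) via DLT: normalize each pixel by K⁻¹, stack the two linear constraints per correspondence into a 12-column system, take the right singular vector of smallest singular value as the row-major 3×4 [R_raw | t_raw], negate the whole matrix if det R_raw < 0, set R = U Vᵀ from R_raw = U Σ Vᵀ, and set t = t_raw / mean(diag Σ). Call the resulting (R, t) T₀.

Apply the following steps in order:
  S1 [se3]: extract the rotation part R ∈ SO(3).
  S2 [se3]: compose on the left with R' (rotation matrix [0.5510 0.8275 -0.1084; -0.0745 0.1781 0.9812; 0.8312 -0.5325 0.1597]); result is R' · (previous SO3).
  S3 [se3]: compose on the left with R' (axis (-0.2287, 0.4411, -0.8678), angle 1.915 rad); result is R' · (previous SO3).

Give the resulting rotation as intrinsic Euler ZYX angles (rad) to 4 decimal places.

rotation (euler_zyx) = (-0.3383, -0.3175, -1.5071)

source (pnp_recover): camera pose = R=[0.7357 -0.3519 -0.5787; -0.4019 0.4608 -0.7913; 0.5451 0.8148 0.1976], t=(0.0001, 0.2396, 5.2470)
after S1 (rot_of_se3): [0.7357 -0.3519 -0.5787; -0.4019 0.4608 -0.7913; 0.5451 0.8148 0.1976]
after S2 (compose_so3): [0.0137 0.0991 -0.9950; 0.4085 0.9077 0.0960; 0.9127 -0.4077 -0.0281]
after S3 (compose_so3): [0.8962 0.3150 0.3125; -0.3153 -0.0434 0.9480; 0.3122 -0.9481 0.0604]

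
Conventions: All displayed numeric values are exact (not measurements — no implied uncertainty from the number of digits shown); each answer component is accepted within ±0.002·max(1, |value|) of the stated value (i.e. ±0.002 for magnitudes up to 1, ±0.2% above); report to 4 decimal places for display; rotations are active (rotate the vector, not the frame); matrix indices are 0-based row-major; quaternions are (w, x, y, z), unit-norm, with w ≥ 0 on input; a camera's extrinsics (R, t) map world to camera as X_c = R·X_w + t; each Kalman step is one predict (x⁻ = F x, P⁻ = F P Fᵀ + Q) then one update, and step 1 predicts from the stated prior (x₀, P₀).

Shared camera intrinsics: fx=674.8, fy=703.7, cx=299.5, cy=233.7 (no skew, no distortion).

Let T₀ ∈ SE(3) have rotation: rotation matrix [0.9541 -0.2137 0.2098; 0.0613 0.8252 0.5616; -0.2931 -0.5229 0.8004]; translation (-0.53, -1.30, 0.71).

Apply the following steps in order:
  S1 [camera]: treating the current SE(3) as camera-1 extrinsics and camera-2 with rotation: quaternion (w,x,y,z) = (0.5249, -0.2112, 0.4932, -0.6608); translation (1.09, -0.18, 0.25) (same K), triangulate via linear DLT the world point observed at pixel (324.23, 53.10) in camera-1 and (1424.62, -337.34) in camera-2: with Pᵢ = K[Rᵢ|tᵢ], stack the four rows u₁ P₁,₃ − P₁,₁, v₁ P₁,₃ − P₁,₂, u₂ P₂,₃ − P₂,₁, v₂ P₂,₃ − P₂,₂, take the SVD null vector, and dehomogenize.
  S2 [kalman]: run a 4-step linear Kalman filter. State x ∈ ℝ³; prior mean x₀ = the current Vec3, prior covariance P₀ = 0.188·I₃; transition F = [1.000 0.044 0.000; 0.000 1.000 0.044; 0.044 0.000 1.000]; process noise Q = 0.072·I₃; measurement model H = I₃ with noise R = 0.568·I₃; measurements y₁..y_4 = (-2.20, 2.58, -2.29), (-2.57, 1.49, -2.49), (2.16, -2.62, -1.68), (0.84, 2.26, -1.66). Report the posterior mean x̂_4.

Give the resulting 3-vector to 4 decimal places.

result = (0.1090, 0.4953, -1.0414)

after S1 (triangulate): (0.1423, -0.4347, 1.8516)
after S2 (kf_track): (0.1090, 0.4953, -1.0414)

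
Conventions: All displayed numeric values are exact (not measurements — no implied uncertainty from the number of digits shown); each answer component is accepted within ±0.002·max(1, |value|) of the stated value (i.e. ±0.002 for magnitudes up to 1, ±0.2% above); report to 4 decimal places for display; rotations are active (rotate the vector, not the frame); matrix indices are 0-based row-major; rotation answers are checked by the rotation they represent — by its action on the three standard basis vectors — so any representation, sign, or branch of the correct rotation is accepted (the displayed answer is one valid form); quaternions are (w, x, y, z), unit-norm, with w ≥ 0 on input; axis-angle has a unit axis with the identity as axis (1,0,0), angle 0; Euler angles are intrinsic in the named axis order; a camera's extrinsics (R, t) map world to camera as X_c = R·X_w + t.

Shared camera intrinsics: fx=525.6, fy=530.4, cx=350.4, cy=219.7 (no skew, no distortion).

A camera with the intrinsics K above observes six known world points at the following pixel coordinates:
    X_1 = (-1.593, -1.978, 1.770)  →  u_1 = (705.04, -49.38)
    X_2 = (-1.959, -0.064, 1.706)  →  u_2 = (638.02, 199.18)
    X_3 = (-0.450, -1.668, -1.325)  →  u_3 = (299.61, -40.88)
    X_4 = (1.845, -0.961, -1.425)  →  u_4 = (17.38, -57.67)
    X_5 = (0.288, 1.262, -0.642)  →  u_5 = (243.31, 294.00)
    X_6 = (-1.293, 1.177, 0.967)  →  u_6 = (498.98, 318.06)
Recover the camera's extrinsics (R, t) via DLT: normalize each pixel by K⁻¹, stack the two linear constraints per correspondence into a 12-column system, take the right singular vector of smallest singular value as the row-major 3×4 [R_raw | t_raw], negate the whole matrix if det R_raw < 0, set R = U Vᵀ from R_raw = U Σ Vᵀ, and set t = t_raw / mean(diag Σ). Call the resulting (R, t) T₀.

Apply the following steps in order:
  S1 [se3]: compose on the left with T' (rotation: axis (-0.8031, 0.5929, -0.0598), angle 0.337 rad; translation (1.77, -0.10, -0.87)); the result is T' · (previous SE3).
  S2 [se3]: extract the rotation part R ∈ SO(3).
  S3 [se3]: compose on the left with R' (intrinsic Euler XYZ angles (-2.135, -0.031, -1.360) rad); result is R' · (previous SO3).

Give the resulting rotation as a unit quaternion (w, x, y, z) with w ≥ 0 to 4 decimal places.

rotation (quat) = (0.5939, 0.0150, 0.1826, -0.7834)

source (pnp_recover): camera pose = R=[-0.6011 -0.1733 0.7801; 0.0221 0.9722 0.2330; -0.7989 0.1573 -0.5806], t=(0.0000, -0.4700, 4.0401)
after S1 (compose_se3): R=[-0.7480 -0.1454 0.6475; -0.1612 0.9863 0.0352; -0.6438 -0.0781 -0.7612], t=(2.5763, 0.5119, 3.0694)
after S2 (rot_of_se3): [-0.7480 -0.1454 0.6475; -0.1612 0.9863 0.0352; -0.6438 -0.0781 -0.7612]
after S3 (compose_so3): [-0.2941 0.9360 0.1934; -0.9251 -0.2279 -0.3038; -0.2403 -0.2682 0.9329]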